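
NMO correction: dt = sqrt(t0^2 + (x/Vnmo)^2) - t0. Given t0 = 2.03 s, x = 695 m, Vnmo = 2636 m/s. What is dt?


x/Vnmo = 695/2636 = 0.263657
(x/Vnmo)^2 = 0.069515
t0^2 = 4.1209
sqrt(4.1209 + 0.069515) = 2.04705
dt = 2.04705 - 2.03 = 0.01705

0.01705


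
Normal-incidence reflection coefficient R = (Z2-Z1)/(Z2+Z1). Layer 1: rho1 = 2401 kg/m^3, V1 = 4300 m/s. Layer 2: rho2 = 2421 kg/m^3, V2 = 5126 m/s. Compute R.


Z1 = 2401 * 4300 = 10324300
Z2 = 2421 * 5126 = 12410046
R = (12410046 - 10324300) / (12410046 + 10324300) = 2085746 / 22734346 = 0.0917

0.0917


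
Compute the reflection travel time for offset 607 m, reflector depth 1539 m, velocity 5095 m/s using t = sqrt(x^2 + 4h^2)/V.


x^2 + 4h^2 = 607^2 + 4*1539^2 = 368449 + 9474084 = 9842533
sqrt(9842533) = 3137.2811
t = 3137.2811 / 5095 = 0.6158 s

0.6158


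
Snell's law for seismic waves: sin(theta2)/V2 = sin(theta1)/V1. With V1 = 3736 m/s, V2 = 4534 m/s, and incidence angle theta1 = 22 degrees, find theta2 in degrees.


sin(theta1) = sin(22 deg) = 0.374607
sin(theta2) = V2/V1 * sin(theta1) = 4534/3736 * 0.374607 = 0.454622
theta2 = arcsin(0.454622) = 27.0406 degrees

27.0406


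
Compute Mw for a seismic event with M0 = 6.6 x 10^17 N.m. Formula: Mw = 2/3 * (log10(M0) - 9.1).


log10(M0) = log10(6.6 x 10^17) = 17.8195
Mw = 2/3 * (17.8195 - 9.1)
= 2/3 * 8.7195
= 5.81

5.81


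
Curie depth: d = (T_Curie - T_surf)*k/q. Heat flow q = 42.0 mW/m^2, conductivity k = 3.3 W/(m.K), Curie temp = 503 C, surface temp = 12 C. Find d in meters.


T_Curie - T_surf = 503 - 12 = 491 C
Convert q to W/m^2: 42.0 mW/m^2 = 0.042 W/m^2
d = 491 * 3.3 / 0.042 = 38578.57 m

38578.57


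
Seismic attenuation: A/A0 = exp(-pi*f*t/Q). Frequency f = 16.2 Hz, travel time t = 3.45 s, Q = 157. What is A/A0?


pi*f*t/Q = pi*16.2*3.45/157 = 1.118367
A/A0 = exp(-1.118367) = 0.326813

0.326813


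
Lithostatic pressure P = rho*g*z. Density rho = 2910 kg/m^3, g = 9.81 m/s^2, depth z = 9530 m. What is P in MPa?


P = rho * g * z / 1e6
= 2910 * 9.81 * 9530 / 1e6
= 272053863.0 / 1e6
= 272.0539 MPa

272.0539


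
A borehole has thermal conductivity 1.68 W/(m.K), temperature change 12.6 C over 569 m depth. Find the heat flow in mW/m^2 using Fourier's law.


q = k * dT / dz * 1000
= 1.68 * 12.6 / 569 * 1000
= 0.037202 * 1000
= 37.2021 mW/m^2

37.2021


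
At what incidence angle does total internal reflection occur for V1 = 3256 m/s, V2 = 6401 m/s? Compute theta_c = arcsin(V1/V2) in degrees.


V1/V2 = 3256/6401 = 0.508671
theta_c = arcsin(0.508671) = 30.5753 degrees

30.5753


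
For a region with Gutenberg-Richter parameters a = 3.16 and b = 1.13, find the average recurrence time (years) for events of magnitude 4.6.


log10(N) = 3.16 - 1.13*4.6 = -2.038
N = 10^-2.038 = 0.009162
T = 1/N = 1/0.009162 = 109.144 years

109.144


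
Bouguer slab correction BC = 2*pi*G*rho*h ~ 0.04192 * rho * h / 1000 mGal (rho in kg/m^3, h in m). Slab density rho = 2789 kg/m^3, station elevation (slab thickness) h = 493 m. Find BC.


BC = 0.04192 * rho * h / 1000
= 0.04192 * 2789 * 493 / 1000
= 57.639 mGal

57.639


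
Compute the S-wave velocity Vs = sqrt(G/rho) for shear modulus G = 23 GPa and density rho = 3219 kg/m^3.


Convert G to Pa: G = 23e9 Pa
Compute G/rho = 23e9 / 3219 = 7145076.1106
Vs = sqrt(7145076.1106) = 2673.03 m/s

2673.03


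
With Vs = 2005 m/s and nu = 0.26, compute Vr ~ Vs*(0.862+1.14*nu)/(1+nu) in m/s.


Numerator factor = 0.862 + 1.14*0.26 = 1.1584
Denominator = 1 + 0.26 = 1.26
Vr = 2005 * 1.1584 / 1.26 = 1843.33 m/s

1843.33


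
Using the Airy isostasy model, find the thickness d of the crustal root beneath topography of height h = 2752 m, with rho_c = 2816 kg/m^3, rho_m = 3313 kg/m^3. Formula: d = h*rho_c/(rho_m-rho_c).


rho_m - rho_c = 3313 - 2816 = 497
d = 2752 * 2816 / 497
= 7749632 / 497
= 15592.82 m

15592.82


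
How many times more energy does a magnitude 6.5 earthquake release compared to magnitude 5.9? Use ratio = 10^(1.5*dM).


M2 - M1 = 6.5 - 5.9 = 0.6
1.5 * 0.6 = 0.9
ratio = 10^0.9 = 7.94

7.94


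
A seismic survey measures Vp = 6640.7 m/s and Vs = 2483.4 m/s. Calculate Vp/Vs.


Vp/Vs = 6640.7 / 2483.4
= 2.674

2.674


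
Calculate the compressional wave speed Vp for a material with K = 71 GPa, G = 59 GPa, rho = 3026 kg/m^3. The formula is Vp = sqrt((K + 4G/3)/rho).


First compute the effective modulus:
K + 4G/3 = 71e9 + 4*59e9/3 = 149666666666.67 Pa
Then divide by density:
149666666666.67 / 3026 = 49460233.5316 Pa/(kg/m^3)
Take the square root:
Vp = sqrt(49460233.5316) = 7032.8 m/s

7032.8


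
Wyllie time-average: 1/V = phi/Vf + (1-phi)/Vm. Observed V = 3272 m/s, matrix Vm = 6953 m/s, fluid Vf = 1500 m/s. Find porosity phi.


1/V - 1/Vm = 1/3272 - 1/6953 = 0.0001618
1/Vf - 1/Vm = 1/1500 - 1/6953 = 0.00052284
phi = 0.0001618 / 0.00052284 = 0.3095

0.3095


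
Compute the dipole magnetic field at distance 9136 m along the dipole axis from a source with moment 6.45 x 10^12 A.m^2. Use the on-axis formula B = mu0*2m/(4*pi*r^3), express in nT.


m = 6.45 x 10^12 = 6450000000000 A.m^2
2m = 12900000000000 A.m^2
r^3 = 9136^3 = 762549907456
B = (4pi*10^-7) * 12900000000000 / (4*pi * 762549907456) * 1e9
= 16210618.092523 / 9582484749037.38 * 1e9
= 1691.6926 nT

1691.6926


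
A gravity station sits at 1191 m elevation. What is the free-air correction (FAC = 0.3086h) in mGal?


FAC = 0.3086 * h
= 0.3086 * 1191
= 367.5426 mGal

367.5426


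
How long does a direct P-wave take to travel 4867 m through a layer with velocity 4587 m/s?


t = x / V
= 4867 / 4587
= 1.061 s

1.061


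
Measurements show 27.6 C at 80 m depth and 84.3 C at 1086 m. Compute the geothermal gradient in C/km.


dT = 84.3 - 27.6 = 56.7 C
dz = 1086 - 80 = 1006 m
gradient = dT/dz * 1000 = 56.7/1006 * 1000 = 56.3618 C/km

56.3618


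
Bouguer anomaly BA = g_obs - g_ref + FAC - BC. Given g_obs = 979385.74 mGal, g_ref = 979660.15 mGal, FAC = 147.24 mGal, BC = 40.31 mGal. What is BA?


BA = g_obs - g_ref + FAC - BC
= 979385.74 - 979660.15 + 147.24 - 40.31
= -167.48 mGal

-167.48


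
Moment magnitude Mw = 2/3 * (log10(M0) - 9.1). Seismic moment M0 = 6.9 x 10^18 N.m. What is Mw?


log10(M0) = log10(6.9 x 10^18) = 18.8388
Mw = 2/3 * (18.8388 - 9.1)
= 2/3 * 9.7388
= 6.49

6.49


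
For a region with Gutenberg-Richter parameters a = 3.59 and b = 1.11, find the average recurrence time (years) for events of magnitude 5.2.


log10(N) = 3.59 - 1.11*5.2 = -2.182
N = 10^-2.182 = 0.006577
T = 1/N = 1/0.006577 = 152.0548 years

152.0548


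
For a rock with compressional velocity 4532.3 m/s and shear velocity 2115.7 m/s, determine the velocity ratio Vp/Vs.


Vp/Vs = 4532.3 / 2115.7
= 2.1422

2.1422


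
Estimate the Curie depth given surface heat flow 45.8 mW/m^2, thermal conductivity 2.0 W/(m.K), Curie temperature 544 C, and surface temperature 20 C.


T_Curie - T_surf = 544 - 20 = 524 C
Convert q to W/m^2: 45.8 mW/m^2 = 0.0458 W/m^2
d = 524 * 2.0 / 0.0458 = 22882.1 m

22882.1


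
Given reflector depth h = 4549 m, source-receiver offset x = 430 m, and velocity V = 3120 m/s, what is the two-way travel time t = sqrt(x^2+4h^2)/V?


x^2 + 4h^2 = 430^2 + 4*4549^2 = 184900 + 82773604 = 82958504
sqrt(82958504) = 9108.1559
t = 9108.1559 / 3120 = 2.9193 s

2.9193


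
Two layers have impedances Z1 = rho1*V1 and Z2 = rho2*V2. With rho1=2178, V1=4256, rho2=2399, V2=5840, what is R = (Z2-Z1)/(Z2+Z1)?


Z1 = 2178 * 4256 = 9269568
Z2 = 2399 * 5840 = 14010160
R = (14010160 - 9269568) / (14010160 + 9269568) = 4740592 / 23279728 = 0.2036

0.2036


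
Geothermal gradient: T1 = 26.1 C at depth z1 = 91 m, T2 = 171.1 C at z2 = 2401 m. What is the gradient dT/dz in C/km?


dT = 171.1 - 26.1 = 145.0 C
dz = 2401 - 91 = 2310 m
gradient = dT/dz * 1000 = 145.0/2310 * 1000 = 62.7706 C/km

62.7706


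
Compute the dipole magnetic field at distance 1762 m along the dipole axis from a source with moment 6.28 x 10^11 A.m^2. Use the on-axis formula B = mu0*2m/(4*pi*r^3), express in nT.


m = 6.28 x 10^11 = 628000000000 A.m^2
2m = 1256000000000 A.m^2
r^3 = 1762^3 = 5470382728
B = (4pi*10^-7) * 1256000000000 / (4*pi * 5470382728) * 1e9
= 1578336.149164 / 68742856762.44 * 1e9
= 22960.0023 nT

22960.0023


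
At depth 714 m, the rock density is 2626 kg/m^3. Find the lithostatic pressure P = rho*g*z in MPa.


P = rho * g * z / 1e6
= 2626 * 9.81 * 714 / 1e6
= 18393396.84 / 1e6
= 18.3934 MPa

18.3934


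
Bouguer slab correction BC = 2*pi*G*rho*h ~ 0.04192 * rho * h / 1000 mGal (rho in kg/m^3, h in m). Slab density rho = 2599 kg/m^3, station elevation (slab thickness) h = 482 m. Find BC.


BC = 0.04192 * rho * h / 1000
= 0.04192 * 2599 * 482 / 1000
= 52.5139 mGal

52.5139


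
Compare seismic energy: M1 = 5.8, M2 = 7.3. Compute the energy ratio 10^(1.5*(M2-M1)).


M2 - M1 = 7.3 - 5.8 = 1.5
1.5 * 1.5 = 2.25
ratio = 10^2.25 = 177.83

177.83


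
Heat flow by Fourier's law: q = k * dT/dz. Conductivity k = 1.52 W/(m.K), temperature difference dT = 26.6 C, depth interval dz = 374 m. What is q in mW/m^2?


q = k * dT / dz * 1000
= 1.52 * 26.6 / 374 * 1000
= 0.108107 * 1000
= 108.107 mW/m^2

108.107


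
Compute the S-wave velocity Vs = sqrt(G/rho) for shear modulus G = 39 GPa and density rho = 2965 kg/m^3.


Convert G to Pa: G = 39e9 Pa
Compute G/rho = 39e9 / 2965 = 13153456.9983
Vs = sqrt(13153456.9983) = 3626.77 m/s

3626.77


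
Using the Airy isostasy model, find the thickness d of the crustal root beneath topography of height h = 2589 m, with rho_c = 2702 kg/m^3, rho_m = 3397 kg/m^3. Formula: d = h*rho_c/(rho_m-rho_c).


rho_m - rho_c = 3397 - 2702 = 695
d = 2589 * 2702 / 695
= 6995478 / 695
= 10065.44 m

10065.44


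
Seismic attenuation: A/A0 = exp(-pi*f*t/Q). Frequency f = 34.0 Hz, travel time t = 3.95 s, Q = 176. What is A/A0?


pi*f*t/Q = pi*34.0*3.95/176 = 2.397249
A/A0 = exp(-2.397249) = 0.090968

0.090968


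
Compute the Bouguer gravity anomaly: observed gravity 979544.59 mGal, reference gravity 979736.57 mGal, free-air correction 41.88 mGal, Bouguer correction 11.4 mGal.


BA = g_obs - g_ref + FAC - BC
= 979544.59 - 979736.57 + 41.88 - 11.4
= -161.5 mGal

-161.5


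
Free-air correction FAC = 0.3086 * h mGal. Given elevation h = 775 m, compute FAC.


FAC = 0.3086 * h
= 0.3086 * 775
= 239.165 mGal

239.165


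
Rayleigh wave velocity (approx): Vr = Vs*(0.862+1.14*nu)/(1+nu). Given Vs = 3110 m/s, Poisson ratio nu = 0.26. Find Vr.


Numerator factor = 0.862 + 1.14*0.26 = 1.1584
Denominator = 1 + 0.26 = 1.26
Vr = 3110 * 1.1584 / 1.26 = 2859.23 m/s

2859.23


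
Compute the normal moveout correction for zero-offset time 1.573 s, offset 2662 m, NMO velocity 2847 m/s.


x/Vnmo = 2662/2847 = 0.935019
(x/Vnmo)^2 = 0.874261
t0^2 = 2.474329
sqrt(2.474329 + 0.874261) = 1.829915
dt = 1.829915 - 1.573 = 0.256915

0.256915


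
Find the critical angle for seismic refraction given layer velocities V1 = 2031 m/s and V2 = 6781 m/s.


V1/V2 = 2031/6781 = 0.299513
theta_c = arcsin(0.299513) = 17.4284 degrees

17.4284


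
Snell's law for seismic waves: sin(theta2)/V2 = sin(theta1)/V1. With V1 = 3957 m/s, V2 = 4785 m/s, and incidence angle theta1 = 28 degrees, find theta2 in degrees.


sin(theta1) = sin(28 deg) = 0.469472
sin(theta2) = V2/V1 * sin(theta1) = 4785/3957 * 0.469472 = 0.567708
theta2 = arcsin(0.567708) = 34.5906 degrees

34.5906


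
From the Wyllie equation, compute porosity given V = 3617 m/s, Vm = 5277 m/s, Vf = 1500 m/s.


1/V - 1/Vm = 1/3617 - 1/5277 = 8.697e-05
1/Vf - 1/Vm = 1/1500 - 1/5277 = 0.00047717
phi = 8.697e-05 / 0.00047717 = 0.1823

0.1823


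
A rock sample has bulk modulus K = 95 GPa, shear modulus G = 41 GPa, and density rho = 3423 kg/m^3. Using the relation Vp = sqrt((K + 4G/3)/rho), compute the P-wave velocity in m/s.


First compute the effective modulus:
K + 4G/3 = 95e9 + 4*41e9/3 = 149666666666.67 Pa
Then divide by density:
149666666666.67 / 3423 = 43723828.9999 Pa/(kg/m^3)
Take the square root:
Vp = sqrt(43723828.9999) = 6612.4 m/s

6612.4


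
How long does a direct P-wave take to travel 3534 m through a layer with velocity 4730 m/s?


t = x / V
= 3534 / 4730
= 0.7471 s

0.7471


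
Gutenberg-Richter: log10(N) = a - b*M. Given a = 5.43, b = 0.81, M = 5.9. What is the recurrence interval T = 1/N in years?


log10(N) = 5.43 - 0.81*5.9 = 0.651
N = 10^0.651 = 4.477133
T = 1/N = 1/4.477133 = 0.2234 years

0.2234


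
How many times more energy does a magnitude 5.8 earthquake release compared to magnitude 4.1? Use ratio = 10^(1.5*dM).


M2 - M1 = 5.8 - 4.1 = 1.7
1.5 * 1.7 = 2.55
ratio = 10^2.55 = 354.81

354.81


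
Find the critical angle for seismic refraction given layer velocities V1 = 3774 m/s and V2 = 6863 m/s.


V1/V2 = 3774/6863 = 0.549905
theta_c = arcsin(0.549905) = 33.3605 degrees

33.3605


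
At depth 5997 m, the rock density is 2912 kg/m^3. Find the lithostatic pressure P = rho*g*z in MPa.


P = rho * g * z / 1e6
= 2912 * 9.81 * 5997 / 1e6
= 171314619.84 / 1e6
= 171.3146 MPa

171.3146


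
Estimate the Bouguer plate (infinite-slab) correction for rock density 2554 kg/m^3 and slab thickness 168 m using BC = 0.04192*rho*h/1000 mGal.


BC = 0.04192 * rho * h / 1000
= 0.04192 * 2554 * 168 / 1000
= 17.9867 mGal

17.9867


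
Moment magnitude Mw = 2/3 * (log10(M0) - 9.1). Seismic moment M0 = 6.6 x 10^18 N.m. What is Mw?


log10(M0) = log10(6.6 x 10^18) = 18.8195
Mw = 2/3 * (18.8195 - 9.1)
= 2/3 * 9.7195
= 6.48

6.48


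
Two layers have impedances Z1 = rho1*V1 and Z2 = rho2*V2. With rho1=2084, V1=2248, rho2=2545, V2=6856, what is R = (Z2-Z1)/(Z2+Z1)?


Z1 = 2084 * 2248 = 4684832
Z2 = 2545 * 6856 = 17448520
R = (17448520 - 4684832) / (17448520 + 4684832) = 12763688 / 22133352 = 0.5767

0.5767


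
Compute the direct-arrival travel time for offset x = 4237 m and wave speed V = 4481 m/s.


t = x / V
= 4237 / 4481
= 0.9455 s

0.9455


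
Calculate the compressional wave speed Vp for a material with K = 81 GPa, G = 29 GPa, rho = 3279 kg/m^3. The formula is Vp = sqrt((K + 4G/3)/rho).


First compute the effective modulus:
K + 4G/3 = 81e9 + 4*29e9/3 = 119666666666.67 Pa
Then divide by density:
119666666666.67 / 3279 = 36494866.321 Pa/(kg/m^3)
Take the square root:
Vp = sqrt(36494866.321) = 6041.1 m/s

6041.1


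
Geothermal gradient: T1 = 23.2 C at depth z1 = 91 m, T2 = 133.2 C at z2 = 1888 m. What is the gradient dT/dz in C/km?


dT = 133.2 - 23.2 = 110.0 C
dz = 1888 - 91 = 1797 m
gradient = dT/dz * 1000 = 110.0/1797 * 1000 = 61.2131 C/km

61.2131


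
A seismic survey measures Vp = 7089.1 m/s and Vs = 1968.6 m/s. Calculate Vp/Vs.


Vp/Vs = 7089.1 / 1968.6
= 3.6011

3.6011


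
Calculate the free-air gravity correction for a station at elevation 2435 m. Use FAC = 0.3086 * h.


FAC = 0.3086 * h
= 0.3086 * 2435
= 751.441 mGal

751.441


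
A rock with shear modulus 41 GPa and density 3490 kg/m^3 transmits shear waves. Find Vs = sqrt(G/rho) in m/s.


Convert G to Pa: G = 41e9 Pa
Compute G/rho = 41e9 / 3490 = 11747851.0029
Vs = sqrt(11747851.0029) = 3427.51 m/s

3427.51


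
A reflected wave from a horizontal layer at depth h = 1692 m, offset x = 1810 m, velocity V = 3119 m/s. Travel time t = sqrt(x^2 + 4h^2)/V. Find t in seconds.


x^2 + 4h^2 = 1810^2 + 4*1692^2 = 3276100 + 11451456 = 14727556
sqrt(14727556) = 3837.6498
t = 3837.6498 / 3119 = 1.2304 s

1.2304


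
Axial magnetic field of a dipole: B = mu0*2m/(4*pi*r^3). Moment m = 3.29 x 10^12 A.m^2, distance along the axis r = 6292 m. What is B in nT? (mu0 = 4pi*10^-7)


m = 3.29 x 10^12 = 3290000000000 A.m^2
2m = 6580000000000 A.m^2
r^3 = 6292^3 = 249095649088
B = (4pi*10^-7) * 6580000000000 / (4*pi * 249095649088) * 1e9
= 8268671.864248 / 3130228244864.17 * 1e9
= 2641.5556 nT

2641.5556


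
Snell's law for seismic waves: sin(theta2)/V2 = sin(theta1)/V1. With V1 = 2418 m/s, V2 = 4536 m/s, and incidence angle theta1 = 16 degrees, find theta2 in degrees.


sin(theta1) = sin(16 deg) = 0.275637
sin(theta2) = V2/V1 * sin(theta1) = 4536/2418 * 0.275637 = 0.517077
theta2 = arcsin(0.517077) = 31.1364 degrees

31.1364


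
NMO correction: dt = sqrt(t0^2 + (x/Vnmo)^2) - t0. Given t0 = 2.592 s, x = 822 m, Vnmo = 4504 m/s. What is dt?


x/Vnmo = 822/4504 = 0.182504
(x/Vnmo)^2 = 0.033308
t0^2 = 6.718464
sqrt(6.718464 + 0.033308) = 2.598417
dt = 2.598417 - 2.592 = 0.006417

0.006417


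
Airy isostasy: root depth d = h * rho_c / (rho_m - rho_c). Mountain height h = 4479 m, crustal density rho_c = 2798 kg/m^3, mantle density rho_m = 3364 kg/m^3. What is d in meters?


rho_m - rho_c = 3364 - 2798 = 566
d = 4479 * 2798 / 566
= 12532242 / 566
= 22141.77 m

22141.77


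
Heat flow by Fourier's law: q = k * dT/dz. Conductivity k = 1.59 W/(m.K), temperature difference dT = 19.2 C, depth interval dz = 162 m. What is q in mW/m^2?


q = k * dT / dz * 1000
= 1.59 * 19.2 / 162 * 1000
= 0.188444 * 1000
= 188.4444 mW/m^2

188.4444


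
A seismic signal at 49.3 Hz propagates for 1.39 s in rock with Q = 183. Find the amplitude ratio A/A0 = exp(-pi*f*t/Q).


pi*f*t/Q = pi*49.3*1.39/183 = 1.176415
A/A0 = exp(-1.176415) = 0.308382

0.308382


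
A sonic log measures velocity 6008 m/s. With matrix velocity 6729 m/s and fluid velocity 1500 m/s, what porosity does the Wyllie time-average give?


1/V - 1/Vm = 1/6008 - 1/6729 = 1.783e-05
1/Vf - 1/Vm = 1/1500 - 1/6729 = 0.00051806
phi = 1.783e-05 / 0.00051806 = 0.0344

0.0344


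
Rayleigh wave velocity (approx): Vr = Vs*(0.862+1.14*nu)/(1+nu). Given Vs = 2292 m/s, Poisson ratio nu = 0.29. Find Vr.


Numerator factor = 0.862 + 1.14*0.29 = 1.1926
Denominator = 1 + 0.29 = 1.29
Vr = 2292 * 1.1926 / 1.29 = 2118.95 m/s

2118.95


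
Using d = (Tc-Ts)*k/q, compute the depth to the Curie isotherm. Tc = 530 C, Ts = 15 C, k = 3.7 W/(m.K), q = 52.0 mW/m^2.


T_Curie - T_surf = 530 - 15 = 515 C
Convert q to W/m^2: 52.0 mW/m^2 = 0.052 W/m^2
d = 515 * 3.7 / 0.052 = 36644.23 m

36644.23


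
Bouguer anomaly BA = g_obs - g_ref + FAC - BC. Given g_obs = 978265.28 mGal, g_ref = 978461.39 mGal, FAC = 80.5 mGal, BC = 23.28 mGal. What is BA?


BA = g_obs - g_ref + FAC - BC
= 978265.28 - 978461.39 + 80.5 - 23.28
= -138.89 mGal

-138.89


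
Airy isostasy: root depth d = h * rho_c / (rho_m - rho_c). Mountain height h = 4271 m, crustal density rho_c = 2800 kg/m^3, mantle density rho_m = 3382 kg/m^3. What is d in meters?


rho_m - rho_c = 3382 - 2800 = 582
d = 4271 * 2800 / 582
= 11958800 / 582
= 20547.77 m

20547.77


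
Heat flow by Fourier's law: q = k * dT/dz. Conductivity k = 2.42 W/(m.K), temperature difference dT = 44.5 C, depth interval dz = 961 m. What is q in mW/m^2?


q = k * dT / dz * 1000
= 2.42 * 44.5 / 961 * 1000
= 0.11206 * 1000
= 112.0604 mW/m^2

112.0604


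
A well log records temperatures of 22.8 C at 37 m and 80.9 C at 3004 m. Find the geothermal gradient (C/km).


dT = 80.9 - 22.8 = 58.1 C
dz = 3004 - 37 = 2967 m
gradient = dT/dz * 1000 = 58.1/2967 * 1000 = 19.5821 C/km

19.5821


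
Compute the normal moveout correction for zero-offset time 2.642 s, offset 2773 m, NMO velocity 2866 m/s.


x/Vnmo = 2773/2866 = 0.967551
(x/Vnmo)^2 = 0.936154
t0^2 = 6.980164
sqrt(6.980164 + 0.936154) = 2.813595
dt = 2.813595 - 2.642 = 0.171595

0.171595


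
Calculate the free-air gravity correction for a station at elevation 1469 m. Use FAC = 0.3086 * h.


FAC = 0.3086 * h
= 0.3086 * 1469
= 453.3334 mGal

453.3334


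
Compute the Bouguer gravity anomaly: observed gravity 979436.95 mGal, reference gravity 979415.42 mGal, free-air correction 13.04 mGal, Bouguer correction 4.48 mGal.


BA = g_obs - g_ref + FAC - BC
= 979436.95 - 979415.42 + 13.04 - 4.48
= 30.09 mGal

30.09


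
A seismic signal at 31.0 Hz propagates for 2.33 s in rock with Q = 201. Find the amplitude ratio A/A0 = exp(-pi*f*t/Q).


pi*f*t/Q = pi*31.0*2.33/201 = 1.128941
A/A0 = exp(-1.128941) = 0.323375

0.323375


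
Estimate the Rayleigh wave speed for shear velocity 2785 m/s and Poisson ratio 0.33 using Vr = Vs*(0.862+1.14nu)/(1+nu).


Numerator factor = 0.862 + 1.14*0.33 = 1.2382
Denominator = 1 + 0.33 = 1.33
Vr = 2785 * 1.2382 / 1.33 = 2592.77 m/s

2592.77


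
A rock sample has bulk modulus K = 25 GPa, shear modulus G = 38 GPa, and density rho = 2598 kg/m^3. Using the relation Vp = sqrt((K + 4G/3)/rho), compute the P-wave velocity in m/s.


First compute the effective modulus:
K + 4G/3 = 25e9 + 4*38e9/3 = 75666666666.67 Pa
Then divide by density:
75666666666.67 / 2598 = 29124967.924 Pa/(kg/m^3)
Take the square root:
Vp = sqrt(29124967.924) = 5396.76 m/s

5396.76


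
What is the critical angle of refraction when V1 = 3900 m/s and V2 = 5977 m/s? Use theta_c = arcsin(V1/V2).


V1/V2 = 3900/5977 = 0.652501
theta_c = arcsin(0.652501) = 40.7305 degrees

40.7305


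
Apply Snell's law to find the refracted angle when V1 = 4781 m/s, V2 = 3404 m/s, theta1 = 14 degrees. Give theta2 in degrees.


sin(theta1) = sin(14 deg) = 0.241922
sin(theta2) = V2/V1 * sin(theta1) = 3404/4781 * 0.241922 = 0.172245
theta2 = arcsin(0.172245) = 9.9184 degrees

9.9184


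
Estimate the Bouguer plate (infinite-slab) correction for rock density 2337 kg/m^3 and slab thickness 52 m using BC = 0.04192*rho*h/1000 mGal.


BC = 0.04192 * rho * h / 1000
= 0.04192 * 2337 * 52 / 1000
= 5.0943 mGal

5.0943


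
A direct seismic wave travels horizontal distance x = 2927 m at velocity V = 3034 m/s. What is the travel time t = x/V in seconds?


t = x / V
= 2927 / 3034
= 0.9647 s

0.9647


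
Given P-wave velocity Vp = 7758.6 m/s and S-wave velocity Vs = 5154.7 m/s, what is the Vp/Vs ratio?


Vp/Vs = 7758.6 / 5154.7
= 1.5052

1.5052


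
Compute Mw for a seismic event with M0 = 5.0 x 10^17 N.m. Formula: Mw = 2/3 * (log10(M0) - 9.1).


log10(M0) = log10(5.0 x 10^17) = 17.699
Mw = 2/3 * (17.699 - 9.1)
= 2/3 * 8.599
= 5.73

5.73


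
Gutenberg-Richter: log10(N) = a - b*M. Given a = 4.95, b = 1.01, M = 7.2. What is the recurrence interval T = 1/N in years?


log10(N) = 4.95 - 1.01*7.2 = -2.322
N = 10^-2.322 = 0.004764
T = 1/N = 1/0.004764 = 209.894 years

209.894


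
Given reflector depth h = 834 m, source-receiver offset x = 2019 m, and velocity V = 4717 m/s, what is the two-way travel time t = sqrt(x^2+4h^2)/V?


x^2 + 4h^2 = 2019^2 + 4*834^2 = 4076361 + 2782224 = 6858585
sqrt(6858585) = 2618.89
t = 2618.89 / 4717 = 0.5552 s

0.5552


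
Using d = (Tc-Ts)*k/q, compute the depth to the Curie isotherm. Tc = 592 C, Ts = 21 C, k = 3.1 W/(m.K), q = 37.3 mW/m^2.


T_Curie - T_surf = 592 - 21 = 571 C
Convert q to W/m^2: 37.3 mW/m^2 = 0.0373 W/m^2
d = 571 * 3.1 / 0.0373 = 47455.76 m

47455.76


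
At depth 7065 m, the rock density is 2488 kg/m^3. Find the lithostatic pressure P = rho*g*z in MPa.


P = rho * g * z / 1e6
= 2488 * 9.81 * 7065 / 1e6
= 172437433.2 / 1e6
= 172.4374 MPa

172.4374


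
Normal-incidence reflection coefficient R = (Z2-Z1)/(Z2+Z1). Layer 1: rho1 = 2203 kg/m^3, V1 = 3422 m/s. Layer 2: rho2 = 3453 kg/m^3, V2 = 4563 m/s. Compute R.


Z1 = 2203 * 3422 = 7538666
Z2 = 3453 * 4563 = 15756039
R = (15756039 - 7538666) / (15756039 + 7538666) = 8217373 / 23294705 = 0.3528

0.3528


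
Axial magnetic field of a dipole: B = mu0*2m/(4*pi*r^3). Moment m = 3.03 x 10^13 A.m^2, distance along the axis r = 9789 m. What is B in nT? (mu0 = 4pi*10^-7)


m = 3.03 x 10^13 = 30300000000000 A.m^2
2m = 60600000000000 A.m^2
r^3 = 9789^3 = 938026236069
B = (4pi*10^-7) * 60600000000000 / (4*pi * 938026236069) * 1e9
= 76152205.923017 / 11787585328435.42 * 1e9
= 6460.3737 nT

6460.3737


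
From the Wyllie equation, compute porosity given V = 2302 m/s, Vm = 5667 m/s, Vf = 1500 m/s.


1/V - 1/Vm = 1/2302 - 1/5667 = 0.00025794
1/Vf - 1/Vm = 1/1500 - 1/5667 = 0.00049021
phi = 0.00025794 / 0.00049021 = 0.5262

0.5262


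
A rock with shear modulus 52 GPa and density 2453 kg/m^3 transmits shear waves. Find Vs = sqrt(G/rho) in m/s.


Convert G to Pa: G = 52e9 Pa
Compute G/rho = 52e9 / 2453 = 21198532.4093
Vs = sqrt(21198532.4093) = 4604.19 m/s

4604.19


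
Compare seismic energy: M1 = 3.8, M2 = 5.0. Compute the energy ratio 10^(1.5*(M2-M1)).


M2 - M1 = 5.0 - 3.8 = 1.2
1.5 * 1.2 = 1.8
ratio = 10^1.8 = 63.1

63.1


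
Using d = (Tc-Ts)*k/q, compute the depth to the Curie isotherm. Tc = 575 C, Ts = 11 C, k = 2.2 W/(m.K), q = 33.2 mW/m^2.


T_Curie - T_surf = 575 - 11 = 564 C
Convert q to W/m^2: 33.2 mW/m^2 = 0.0332 W/m^2
d = 564 * 2.2 / 0.0332 = 37373.49 m

37373.49


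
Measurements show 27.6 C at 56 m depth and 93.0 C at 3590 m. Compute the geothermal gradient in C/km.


dT = 93.0 - 27.6 = 65.4 C
dz = 3590 - 56 = 3534 m
gradient = dT/dz * 1000 = 65.4/3534 * 1000 = 18.5059 C/km

18.5059


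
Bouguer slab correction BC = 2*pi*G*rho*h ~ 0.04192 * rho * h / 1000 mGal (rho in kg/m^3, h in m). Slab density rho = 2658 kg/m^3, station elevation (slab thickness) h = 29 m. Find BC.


BC = 0.04192 * rho * h / 1000
= 0.04192 * 2658 * 29 / 1000
= 3.2313 mGal

3.2313


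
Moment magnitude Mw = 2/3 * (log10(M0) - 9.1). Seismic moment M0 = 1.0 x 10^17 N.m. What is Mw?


log10(M0) = log10(1.0 x 10^17) = 17.0
Mw = 2/3 * (17.0 - 9.1)
= 2/3 * 7.9
= 5.27

5.27


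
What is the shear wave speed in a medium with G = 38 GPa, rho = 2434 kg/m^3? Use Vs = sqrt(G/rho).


Convert G to Pa: G = 38e9 Pa
Compute G/rho = 38e9 / 2434 = 15612161.0518
Vs = sqrt(15612161.0518) = 3951.22 m/s

3951.22


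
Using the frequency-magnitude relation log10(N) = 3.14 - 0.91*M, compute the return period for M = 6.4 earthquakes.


log10(N) = 3.14 - 0.91*6.4 = -2.684
N = 10^-2.684 = 0.00207
T = 1/N = 1/0.00207 = 483.0588 years

483.0588


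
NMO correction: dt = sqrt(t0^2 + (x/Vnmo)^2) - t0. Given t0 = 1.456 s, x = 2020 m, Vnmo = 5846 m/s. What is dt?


x/Vnmo = 2020/5846 = 0.345535
(x/Vnmo)^2 = 0.119395
t0^2 = 2.119936
sqrt(2.119936 + 0.119395) = 1.496439
dt = 1.496439 - 1.456 = 0.040439

0.040439


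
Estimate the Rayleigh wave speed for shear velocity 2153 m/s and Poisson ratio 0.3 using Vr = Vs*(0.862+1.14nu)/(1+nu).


Numerator factor = 0.862 + 1.14*0.3 = 1.204
Denominator = 1 + 0.3 = 1.3
Vr = 2153 * 1.204 / 1.3 = 1994.01 m/s

1994.01


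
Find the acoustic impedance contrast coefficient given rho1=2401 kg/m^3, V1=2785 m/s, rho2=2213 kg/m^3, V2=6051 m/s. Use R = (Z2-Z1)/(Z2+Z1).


Z1 = 2401 * 2785 = 6686785
Z2 = 2213 * 6051 = 13390863
R = (13390863 - 6686785) / (13390863 + 6686785) = 6704078 / 20077648 = 0.3339

0.3339


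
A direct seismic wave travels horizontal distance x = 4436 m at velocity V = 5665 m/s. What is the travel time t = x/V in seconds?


t = x / V
= 4436 / 5665
= 0.7831 s

0.7831


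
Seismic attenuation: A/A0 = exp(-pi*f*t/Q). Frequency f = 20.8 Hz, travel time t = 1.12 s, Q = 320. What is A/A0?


pi*f*t/Q = pi*20.8*1.12/320 = 0.228708
A/A0 = exp(-0.228708) = 0.795561

0.795561


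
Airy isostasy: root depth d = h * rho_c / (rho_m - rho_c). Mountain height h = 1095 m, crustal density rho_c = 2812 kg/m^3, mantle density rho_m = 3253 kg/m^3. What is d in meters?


rho_m - rho_c = 3253 - 2812 = 441
d = 1095 * 2812 / 441
= 3079140 / 441
= 6982.18 m

6982.18


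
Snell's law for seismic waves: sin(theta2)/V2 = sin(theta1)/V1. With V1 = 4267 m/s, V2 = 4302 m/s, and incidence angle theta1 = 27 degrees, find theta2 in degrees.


sin(theta1) = sin(27 deg) = 0.45399
sin(theta2) = V2/V1 * sin(theta1) = 4302/4267 * 0.45399 = 0.457714
theta2 = arcsin(0.457714) = 27.2397 degrees

27.2397


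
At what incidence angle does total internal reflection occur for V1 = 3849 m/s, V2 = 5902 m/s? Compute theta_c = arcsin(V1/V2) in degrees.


V1/V2 = 3849/5902 = 0.652152
theta_c = arcsin(0.652152) = 40.704 degrees

40.704


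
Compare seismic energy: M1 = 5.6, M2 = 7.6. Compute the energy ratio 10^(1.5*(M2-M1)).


M2 - M1 = 7.6 - 5.6 = 2.0
1.5 * 2.0 = 3.0
ratio = 10^3.0 = 1000.0

1000.0


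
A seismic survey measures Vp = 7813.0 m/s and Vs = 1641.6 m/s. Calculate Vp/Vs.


Vp/Vs = 7813.0 / 1641.6
= 4.7594

4.7594


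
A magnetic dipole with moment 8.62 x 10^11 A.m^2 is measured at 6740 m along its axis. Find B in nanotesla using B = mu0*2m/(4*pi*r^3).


m = 8.62 x 10^11 = 862000000000 A.m^2
2m = 1724000000000 A.m^2
r^3 = 6740^3 = 306182024000
B = (4pi*10^-7) * 1724000000000 / (4*pi * 306182024000) * 1e9
= 2166442.293916 / 3847596789038.61 * 1e9
= 563.0638 nT

563.0638


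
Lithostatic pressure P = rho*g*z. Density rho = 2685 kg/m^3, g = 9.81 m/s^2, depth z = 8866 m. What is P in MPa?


P = rho * g * z / 1e6
= 2685 * 9.81 * 8866 / 1e6
= 233529110.1 / 1e6
= 233.5291 MPa

233.5291


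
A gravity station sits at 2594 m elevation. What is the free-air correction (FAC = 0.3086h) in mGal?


FAC = 0.3086 * h
= 0.3086 * 2594
= 800.5084 mGal

800.5084


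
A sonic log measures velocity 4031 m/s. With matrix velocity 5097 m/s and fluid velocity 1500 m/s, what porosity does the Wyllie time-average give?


1/V - 1/Vm = 1/4031 - 1/5097 = 5.188e-05
1/Vf - 1/Vm = 1/1500 - 1/5097 = 0.00047047
phi = 5.188e-05 / 0.00047047 = 0.1103

0.1103


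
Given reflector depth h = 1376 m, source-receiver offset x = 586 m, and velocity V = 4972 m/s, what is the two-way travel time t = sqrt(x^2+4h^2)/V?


x^2 + 4h^2 = 586^2 + 4*1376^2 = 343396 + 7573504 = 7916900
sqrt(7916900) = 2813.6986
t = 2813.6986 / 4972 = 0.5659 s

0.5659


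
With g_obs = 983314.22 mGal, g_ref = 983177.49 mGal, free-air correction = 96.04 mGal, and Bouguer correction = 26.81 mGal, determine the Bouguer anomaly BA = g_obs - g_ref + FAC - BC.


BA = g_obs - g_ref + FAC - BC
= 983314.22 - 983177.49 + 96.04 - 26.81
= 205.96 mGal

205.96


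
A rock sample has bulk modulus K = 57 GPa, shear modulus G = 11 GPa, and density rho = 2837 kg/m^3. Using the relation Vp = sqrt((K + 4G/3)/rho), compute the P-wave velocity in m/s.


First compute the effective modulus:
K + 4G/3 = 57e9 + 4*11e9/3 = 71666666666.67 Pa
Then divide by density:
71666666666.67 / 2837 = 25261426.3894 Pa/(kg/m^3)
Take the square root:
Vp = sqrt(25261426.3894) = 5026.07 m/s

5026.07


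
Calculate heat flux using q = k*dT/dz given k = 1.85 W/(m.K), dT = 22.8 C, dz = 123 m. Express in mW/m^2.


q = k * dT / dz * 1000
= 1.85 * 22.8 / 123 * 1000
= 0.342927 * 1000
= 342.9268 mW/m^2

342.9268


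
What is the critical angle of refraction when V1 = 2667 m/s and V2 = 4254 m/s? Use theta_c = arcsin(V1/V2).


V1/V2 = 2667/4254 = 0.626939
theta_c = arcsin(0.626939) = 38.8247 degrees

38.8247


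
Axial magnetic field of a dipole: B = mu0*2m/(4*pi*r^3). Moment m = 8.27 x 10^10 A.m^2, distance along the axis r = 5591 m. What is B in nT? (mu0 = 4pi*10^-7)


m = 8.27 x 10^10 = 82700000000 A.m^2
2m = 165400000000 A.m^2
r^3 = 5591^3 = 174770640071
B = (4pi*10^-7) * 165400000000 / (4*pi * 174770640071) * 1e9
= 207847.769962 / 2196232635640.96 * 1e9
= 94.6383 nT

94.6383


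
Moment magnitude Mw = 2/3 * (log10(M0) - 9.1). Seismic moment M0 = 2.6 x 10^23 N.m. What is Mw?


log10(M0) = log10(2.6 x 10^23) = 23.415
Mw = 2/3 * (23.415 - 9.1)
= 2/3 * 14.315
= 9.54

9.54


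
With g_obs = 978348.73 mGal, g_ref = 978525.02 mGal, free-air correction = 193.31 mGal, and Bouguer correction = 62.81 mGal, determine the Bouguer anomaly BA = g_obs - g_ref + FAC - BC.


BA = g_obs - g_ref + FAC - BC
= 978348.73 - 978525.02 + 193.31 - 62.81
= -45.79 mGal

-45.79


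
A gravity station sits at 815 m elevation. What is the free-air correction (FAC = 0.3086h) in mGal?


FAC = 0.3086 * h
= 0.3086 * 815
= 251.509 mGal

251.509


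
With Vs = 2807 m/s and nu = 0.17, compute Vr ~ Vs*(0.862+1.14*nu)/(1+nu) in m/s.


Numerator factor = 0.862 + 1.14*0.17 = 1.0558
Denominator = 1 + 0.17 = 1.17
Vr = 2807 * 1.0558 / 1.17 = 2533.02 m/s

2533.02


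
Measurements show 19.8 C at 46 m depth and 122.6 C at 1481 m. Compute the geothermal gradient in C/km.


dT = 122.6 - 19.8 = 102.8 C
dz = 1481 - 46 = 1435 m
gradient = dT/dz * 1000 = 102.8/1435 * 1000 = 71.6376 C/km

71.6376


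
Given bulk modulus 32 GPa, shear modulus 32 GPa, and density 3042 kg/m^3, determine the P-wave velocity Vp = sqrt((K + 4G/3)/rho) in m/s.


First compute the effective modulus:
K + 4G/3 = 32e9 + 4*32e9/3 = 74666666666.67 Pa
Then divide by density:
74666666666.67 / 3042 = 24545255.3145 Pa/(kg/m^3)
Take the square root:
Vp = sqrt(24545255.3145) = 4954.32 m/s

4954.32


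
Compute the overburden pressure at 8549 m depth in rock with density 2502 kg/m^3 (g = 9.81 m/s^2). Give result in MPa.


P = rho * g * z / 1e6
= 2502 * 9.81 * 8549 / 1e6
= 209831956.38 / 1e6
= 209.832 MPa

209.832


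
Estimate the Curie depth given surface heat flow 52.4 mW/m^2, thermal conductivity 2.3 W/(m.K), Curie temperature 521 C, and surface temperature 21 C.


T_Curie - T_surf = 521 - 21 = 500 C
Convert q to W/m^2: 52.4 mW/m^2 = 0.0524 W/m^2
d = 500 * 2.3 / 0.0524 = 21946.56 m

21946.56


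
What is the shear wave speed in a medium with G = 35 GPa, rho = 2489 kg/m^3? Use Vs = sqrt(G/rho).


Convert G to Pa: G = 35e9 Pa
Compute G/rho = 35e9 / 2489 = 14061872.2378
Vs = sqrt(14061872.2378) = 3749.92 m/s

3749.92


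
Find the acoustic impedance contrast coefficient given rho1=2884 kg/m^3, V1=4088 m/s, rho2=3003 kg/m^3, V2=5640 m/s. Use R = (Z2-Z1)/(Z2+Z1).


Z1 = 2884 * 4088 = 11789792
Z2 = 3003 * 5640 = 16936920
R = (16936920 - 11789792) / (16936920 + 11789792) = 5147128 / 28726712 = 0.1792

0.1792


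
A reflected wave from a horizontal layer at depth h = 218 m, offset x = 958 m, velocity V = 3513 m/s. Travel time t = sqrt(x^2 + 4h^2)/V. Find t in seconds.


x^2 + 4h^2 = 958^2 + 4*218^2 = 917764 + 190096 = 1107860
sqrt(1107860) = 1052.5493
t = 1052.5493 / 3513 = 0.2996 s

0.2996


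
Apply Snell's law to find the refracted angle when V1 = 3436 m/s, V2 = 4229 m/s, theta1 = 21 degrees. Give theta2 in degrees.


sin(theta1) = sin(21 deg) = 0.358368
sin(theta2) = V2/V1 * sin(theta1) = 4229/3436 * 0.358368 = 0.441076
theta2 = arcsin(0.441076) = 26.1726 degrees

26.1726


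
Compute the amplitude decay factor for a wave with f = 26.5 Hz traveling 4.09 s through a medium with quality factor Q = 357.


pi*f*t/Q = pi*26.5*4.09/357 = 0.953786
A/A0 = exp(-0.953786) = 0.38528

0.38528


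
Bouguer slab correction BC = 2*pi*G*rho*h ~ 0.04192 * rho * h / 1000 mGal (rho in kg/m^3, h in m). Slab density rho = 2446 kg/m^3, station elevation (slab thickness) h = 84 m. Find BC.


BC = 0.04192 * rho * h / 1000
= 0.04192 * 2446 * 84 / 1000
= 8.6131 mGal

8.6131


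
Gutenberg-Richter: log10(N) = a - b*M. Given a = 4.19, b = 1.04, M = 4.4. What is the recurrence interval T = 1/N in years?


log10(N) = 4.19 - 1.04*4.4 = -0.386
N = 10^-0.386 = 0.41115
T = 1/N = 1/0.41115 = 2.4322 years

2.4322


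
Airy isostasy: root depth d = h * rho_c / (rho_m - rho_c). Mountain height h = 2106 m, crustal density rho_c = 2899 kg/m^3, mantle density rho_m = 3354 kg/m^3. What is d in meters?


rho_m - rho_c = 3354 - 2899 = 455
d = 2106 * 2899 / 455
= 6105294 / 455
= 13418.23 m

13418.23


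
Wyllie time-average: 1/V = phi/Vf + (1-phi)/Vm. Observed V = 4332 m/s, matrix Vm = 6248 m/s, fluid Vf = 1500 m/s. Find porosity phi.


1/V - 1/Vm = 1/4332 - 1/6248 = 7.079e-05
1/Vf - 1/Vm = 1/1500 - 1/6248 = 0.00050662
phi = 7.079e-05 / 0.00050662 = 0.1397

0.1397


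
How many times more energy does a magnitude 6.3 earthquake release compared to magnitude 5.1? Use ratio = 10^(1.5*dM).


M2 - M1 = 6.3 - 5.1 = 1.2
1.5 * 1.2 = 1.8
ratio = 10^1.8 = 63.1

63.1


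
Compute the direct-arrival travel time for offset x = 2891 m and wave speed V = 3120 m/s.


t = x / V
= 2891 / 3120
= 0.9266 s

0.9266


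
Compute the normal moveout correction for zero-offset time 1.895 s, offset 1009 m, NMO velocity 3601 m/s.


x/Vnmo = 1009/3601 = 0.2802
(x/Vnmo)^2 = 0.078512
t0^2 = 3.591025
sqrt(3.591025 + 0.078512) = 1.915604
dt = 1.915604 - 1.895 = 0.020604

0.020604


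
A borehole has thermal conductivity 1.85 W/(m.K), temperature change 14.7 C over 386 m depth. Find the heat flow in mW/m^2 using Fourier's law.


q = k * dT / dz * 1000
= 1.85 * 14.7 / 386 * 1000
= 0.070453 * 1000
= 70.4534 mW/m^2

70.4534


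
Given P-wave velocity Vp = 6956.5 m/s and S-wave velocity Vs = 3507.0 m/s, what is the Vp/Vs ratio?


Vp/Vs = 6956.5 / 3507.0
= 1.9836

1.9836


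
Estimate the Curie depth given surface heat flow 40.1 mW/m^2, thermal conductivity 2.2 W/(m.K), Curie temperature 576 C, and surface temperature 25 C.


T_Curie - T_surf = 576 - 25 = 551 C
Convert q to W/m^2: 40.1 mW/m^2 = 0.0401 W/m^2
d = 551 * 2.2 / 0.0401 = 30229.43 m

30229.43


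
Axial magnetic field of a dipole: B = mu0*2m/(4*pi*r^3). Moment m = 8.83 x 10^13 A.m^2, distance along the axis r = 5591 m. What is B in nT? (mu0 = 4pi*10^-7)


m = 8.83 x 10^13 = 88300000000000 A.m^2
2m = 176600000000000 A.m^2
r^3 = 5591^3 = 174770640071
B = (4pi*10^-7) * 176600000000000 / (4*pi * 174770640071) * 1e9
= 221922105.049583 / 2196232635640.96 * 1e9
= 101046.7204 nT

101046.7204


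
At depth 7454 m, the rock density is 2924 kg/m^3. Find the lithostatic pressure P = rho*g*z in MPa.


P = rho * g * z / 1e6
= 2924 * 9.81 * 7454 / 1e6
= 213813815.76 / 1e6
= 213.8138 MPa

213.8138


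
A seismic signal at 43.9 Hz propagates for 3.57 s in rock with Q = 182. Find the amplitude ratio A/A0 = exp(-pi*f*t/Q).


pi*f*t/Q = pi*43.9*3.57/182 = 2.705274
A/A0 = exp(-2.705274) = 0.066852

0.066852


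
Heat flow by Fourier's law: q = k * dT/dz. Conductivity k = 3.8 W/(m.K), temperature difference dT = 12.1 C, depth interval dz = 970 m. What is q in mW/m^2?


q = k * dT / dz * 1000
= 3.8 * 12.1 / 970 * 1000
= 0.047402 * 1000
= 47.4021 mW/m^2

47.4021


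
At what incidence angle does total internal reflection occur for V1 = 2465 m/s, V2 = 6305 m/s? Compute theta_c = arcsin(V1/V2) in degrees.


V1/V2 = 2465/6305 = 0.39096
theta_c = arcsin(0.39096) = 23.0142 degrees

23.0142


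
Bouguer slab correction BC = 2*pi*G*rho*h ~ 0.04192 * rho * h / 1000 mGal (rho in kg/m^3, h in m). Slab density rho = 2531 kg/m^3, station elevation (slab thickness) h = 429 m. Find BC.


BC = 0.04192 * rho * h / 1000
= 0.04192 * 2531 * 429 / 1000
= 45.5167 mGal

45.5167


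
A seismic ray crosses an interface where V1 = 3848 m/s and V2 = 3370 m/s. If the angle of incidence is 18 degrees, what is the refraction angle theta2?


sin(theta1) = sin(18 deg) = 0.309017
sin(theta2) = V2/V1 * sin(theta1) = 3370/3848 * 0.309017 = 0.270631
theta2 = arcsin(0.270631) = 15.7018 degrees

15.7018


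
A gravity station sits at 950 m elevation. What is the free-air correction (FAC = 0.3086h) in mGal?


FAC = 0.3086 * h
= 0.3086 * 950
= 293.17 mGal

293.17


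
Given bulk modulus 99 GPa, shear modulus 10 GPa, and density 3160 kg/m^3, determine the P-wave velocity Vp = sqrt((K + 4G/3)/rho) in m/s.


First compute the effective modulus:
K + 4G/3 = 99e9 + 4*10e9/3 = 112333333333.33 Pa
Then divide by density:
112333333333.33 / 3160 = 35548523.2068 Pa/(kg/m^3)
Take the square root:
Vp = sqrt(35548523.2068) = 5962.26 m/s

5962.26


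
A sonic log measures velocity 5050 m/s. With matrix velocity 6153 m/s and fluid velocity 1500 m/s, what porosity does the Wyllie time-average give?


1/V - 1/Vm = 1/5050 - 1/6153 = 3.55e-05
1/Vf - 1/Vm = 1/1500 - 1/6153 = 0.00050414
phi = 3.55e-05 / 0.00050414 = 0.0704

0.0704


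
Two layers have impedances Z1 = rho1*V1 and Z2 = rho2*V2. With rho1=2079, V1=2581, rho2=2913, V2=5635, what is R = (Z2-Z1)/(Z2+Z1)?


Z1 = 2079 * 2581 = 5365899
Z2 = 2913 * 5635 = 16414755
R = (16414755 - 5365899) / (16414755 + 5365899) = 11048856 / 21780654 = 0.5073

0.5073


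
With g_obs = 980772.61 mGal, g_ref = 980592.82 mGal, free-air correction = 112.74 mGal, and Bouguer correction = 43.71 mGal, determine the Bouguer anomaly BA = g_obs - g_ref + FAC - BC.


BA = g_obs - g_ref + FAC - BC
= 980772.61 - 980592.82 + 112.74 - 43.71
= 248.82 mGal

248.82
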